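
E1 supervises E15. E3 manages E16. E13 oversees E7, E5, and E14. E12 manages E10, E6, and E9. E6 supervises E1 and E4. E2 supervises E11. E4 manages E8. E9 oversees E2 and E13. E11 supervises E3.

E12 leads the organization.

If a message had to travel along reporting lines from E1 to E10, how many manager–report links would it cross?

3

E1 is 2 levels below E12, and E10 is 1 level below E12 (their lowest common manager). The shortest path runs up from E1 to E12 and back down to E10: 2 + 1 = 3 links.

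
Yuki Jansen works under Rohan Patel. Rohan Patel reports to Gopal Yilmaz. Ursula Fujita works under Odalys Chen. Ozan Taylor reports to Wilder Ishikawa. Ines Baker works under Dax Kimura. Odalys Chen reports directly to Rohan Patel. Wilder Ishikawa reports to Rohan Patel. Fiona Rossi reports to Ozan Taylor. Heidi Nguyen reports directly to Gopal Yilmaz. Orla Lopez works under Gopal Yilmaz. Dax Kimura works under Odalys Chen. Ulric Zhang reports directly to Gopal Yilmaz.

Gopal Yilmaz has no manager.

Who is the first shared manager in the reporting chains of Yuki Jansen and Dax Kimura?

Rohan Patel

Yuki Jansen's chain of managers is Rohan Patel, Gopal Yilmaz. Dax Kimura's chain of managers is Odalys Chen, Rohan Patel, Gopal Yilmaz. The first manager that appears in both chains is Rohan Patel.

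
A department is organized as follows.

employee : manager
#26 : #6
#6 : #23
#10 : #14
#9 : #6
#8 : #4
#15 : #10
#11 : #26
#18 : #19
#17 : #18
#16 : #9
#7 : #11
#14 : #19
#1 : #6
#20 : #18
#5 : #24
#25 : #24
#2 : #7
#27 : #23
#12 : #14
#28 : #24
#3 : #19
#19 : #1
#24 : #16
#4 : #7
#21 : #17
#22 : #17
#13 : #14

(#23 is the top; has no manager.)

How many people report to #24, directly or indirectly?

#24 directly manages #25, #5, #28. #25 has no reports. #5 has no reports. #28 has no reports. So #24's organization is 3 direct reports plus everyone under them: 1 + 1 + 1 = 3.

3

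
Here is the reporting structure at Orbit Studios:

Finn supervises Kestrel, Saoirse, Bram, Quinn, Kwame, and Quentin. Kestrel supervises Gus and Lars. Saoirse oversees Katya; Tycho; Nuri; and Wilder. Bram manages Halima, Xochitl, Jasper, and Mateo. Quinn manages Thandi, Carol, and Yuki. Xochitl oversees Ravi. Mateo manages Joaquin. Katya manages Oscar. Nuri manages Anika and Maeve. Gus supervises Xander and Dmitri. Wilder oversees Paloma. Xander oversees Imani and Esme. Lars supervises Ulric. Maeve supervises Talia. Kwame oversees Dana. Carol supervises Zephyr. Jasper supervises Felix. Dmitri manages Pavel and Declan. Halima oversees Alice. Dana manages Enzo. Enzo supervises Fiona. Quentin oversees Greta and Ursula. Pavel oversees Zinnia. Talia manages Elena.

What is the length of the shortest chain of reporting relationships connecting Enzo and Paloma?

6

Enzo is 3 levels below Finn, and Paloma is 3 levels below Finn (their lowest common manager). The shortest path runs up from Enzo to Finn and back down to Paloma: 3 + 3 = 6 links.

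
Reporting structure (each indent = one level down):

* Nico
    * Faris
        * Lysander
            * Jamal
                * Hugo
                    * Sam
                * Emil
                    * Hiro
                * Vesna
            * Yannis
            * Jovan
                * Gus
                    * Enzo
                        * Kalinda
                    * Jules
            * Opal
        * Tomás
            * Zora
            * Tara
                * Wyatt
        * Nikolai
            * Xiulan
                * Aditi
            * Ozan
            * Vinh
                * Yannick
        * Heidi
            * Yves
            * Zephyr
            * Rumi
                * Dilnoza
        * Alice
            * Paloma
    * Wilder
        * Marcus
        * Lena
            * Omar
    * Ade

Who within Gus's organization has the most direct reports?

Direct-report counts within Gus's organization: Gus has 2; Enzo has 1. The largest is 2, held by Gus.

Gus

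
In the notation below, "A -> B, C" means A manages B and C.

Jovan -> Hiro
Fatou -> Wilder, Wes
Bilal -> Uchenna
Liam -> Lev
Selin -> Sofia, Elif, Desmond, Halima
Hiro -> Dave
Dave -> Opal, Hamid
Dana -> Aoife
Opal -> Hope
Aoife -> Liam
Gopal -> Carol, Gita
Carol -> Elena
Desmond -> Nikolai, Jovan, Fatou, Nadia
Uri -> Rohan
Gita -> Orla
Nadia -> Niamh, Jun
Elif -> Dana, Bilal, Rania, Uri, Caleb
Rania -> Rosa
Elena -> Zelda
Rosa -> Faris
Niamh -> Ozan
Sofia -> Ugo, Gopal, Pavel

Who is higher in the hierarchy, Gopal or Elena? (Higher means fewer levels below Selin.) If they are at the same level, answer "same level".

Gopal is 2 levels below Selin; Elena is 4. Gopal is higher.

Gopal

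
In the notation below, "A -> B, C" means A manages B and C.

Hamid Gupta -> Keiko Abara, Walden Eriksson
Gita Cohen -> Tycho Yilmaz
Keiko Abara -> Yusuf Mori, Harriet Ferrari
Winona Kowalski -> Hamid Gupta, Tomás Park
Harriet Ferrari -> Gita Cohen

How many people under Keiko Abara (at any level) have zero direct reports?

2

The people in Keiko Abara's organization with no one reporting to them are Tycho Yilmaz, Yusuf Mori. That is 2.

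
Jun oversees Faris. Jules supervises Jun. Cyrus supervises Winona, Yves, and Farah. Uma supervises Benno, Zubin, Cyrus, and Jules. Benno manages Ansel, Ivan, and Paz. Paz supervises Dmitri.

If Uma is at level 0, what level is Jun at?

2

Chain from Jun up to Uma: Jun → Jules → Uma. That is 2 steps up, so Jun is 2 levels below Uma.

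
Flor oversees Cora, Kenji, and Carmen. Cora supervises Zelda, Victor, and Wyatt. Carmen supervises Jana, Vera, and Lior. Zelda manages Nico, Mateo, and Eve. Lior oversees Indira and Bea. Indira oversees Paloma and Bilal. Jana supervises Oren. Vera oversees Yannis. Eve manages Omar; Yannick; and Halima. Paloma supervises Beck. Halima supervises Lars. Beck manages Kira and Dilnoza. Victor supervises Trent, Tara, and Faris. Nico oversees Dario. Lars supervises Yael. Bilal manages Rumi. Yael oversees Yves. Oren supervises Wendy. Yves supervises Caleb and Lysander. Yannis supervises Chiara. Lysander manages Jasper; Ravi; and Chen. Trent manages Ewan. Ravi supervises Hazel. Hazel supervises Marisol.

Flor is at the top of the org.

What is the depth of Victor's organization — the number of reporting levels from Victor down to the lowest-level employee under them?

The longest chain under Victor runs Victor → Trent → Ewan, which is 2 levels below Victor.

2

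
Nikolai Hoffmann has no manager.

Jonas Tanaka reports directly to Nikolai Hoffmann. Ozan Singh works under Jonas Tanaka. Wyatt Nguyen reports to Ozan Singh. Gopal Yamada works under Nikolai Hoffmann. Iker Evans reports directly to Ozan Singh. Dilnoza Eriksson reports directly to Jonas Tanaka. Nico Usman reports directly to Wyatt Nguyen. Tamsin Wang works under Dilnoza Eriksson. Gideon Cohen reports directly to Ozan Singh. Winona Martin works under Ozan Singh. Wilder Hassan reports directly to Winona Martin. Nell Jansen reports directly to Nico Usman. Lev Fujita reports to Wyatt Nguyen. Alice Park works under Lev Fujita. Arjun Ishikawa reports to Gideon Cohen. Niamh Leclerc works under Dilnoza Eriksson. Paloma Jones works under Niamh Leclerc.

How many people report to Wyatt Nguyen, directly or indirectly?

4

Wyatt Nguyen directly manages Nico Usman, Lev Fujita. Under Nico Usman: Nell Jansen (1). Under Lev Fujita: Alice Park (1). So Wyatt Nguyen's organization is 2 direct reports plus everyone under them: 2 + 2 = 4.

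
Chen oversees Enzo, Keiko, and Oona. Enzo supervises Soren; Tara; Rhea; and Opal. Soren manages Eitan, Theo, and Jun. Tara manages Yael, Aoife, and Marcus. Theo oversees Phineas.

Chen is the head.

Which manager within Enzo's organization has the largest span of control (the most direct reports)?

Direct-report counts within Enzo's organization: Enzo has 4; Tara has 3; Soren has 3; Theo has 1. The largest is 4, held by Enzo.

Enzo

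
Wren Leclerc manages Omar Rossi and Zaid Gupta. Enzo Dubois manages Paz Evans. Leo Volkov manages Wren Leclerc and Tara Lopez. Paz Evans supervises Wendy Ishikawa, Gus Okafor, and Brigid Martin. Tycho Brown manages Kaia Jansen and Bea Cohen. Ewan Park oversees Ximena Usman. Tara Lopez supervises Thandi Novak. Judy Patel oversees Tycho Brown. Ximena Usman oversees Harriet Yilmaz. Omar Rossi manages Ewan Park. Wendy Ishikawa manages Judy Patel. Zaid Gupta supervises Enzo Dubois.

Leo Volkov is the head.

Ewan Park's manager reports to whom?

Wren Leclerc

Ewan Park reports to Omar Rossi, and Omar Rossi reports to Wren Leclerc. So Ewan Park's skip-level manager is Wren Leclerc.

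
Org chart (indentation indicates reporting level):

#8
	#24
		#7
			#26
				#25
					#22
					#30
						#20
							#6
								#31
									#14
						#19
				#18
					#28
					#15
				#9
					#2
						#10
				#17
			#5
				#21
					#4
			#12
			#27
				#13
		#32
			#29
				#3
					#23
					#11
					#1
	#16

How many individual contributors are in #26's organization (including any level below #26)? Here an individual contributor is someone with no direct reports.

7

The people in #26's organization with no one reporting to them are #17, #10, #15, #28, #19, #14, #22. That is 7.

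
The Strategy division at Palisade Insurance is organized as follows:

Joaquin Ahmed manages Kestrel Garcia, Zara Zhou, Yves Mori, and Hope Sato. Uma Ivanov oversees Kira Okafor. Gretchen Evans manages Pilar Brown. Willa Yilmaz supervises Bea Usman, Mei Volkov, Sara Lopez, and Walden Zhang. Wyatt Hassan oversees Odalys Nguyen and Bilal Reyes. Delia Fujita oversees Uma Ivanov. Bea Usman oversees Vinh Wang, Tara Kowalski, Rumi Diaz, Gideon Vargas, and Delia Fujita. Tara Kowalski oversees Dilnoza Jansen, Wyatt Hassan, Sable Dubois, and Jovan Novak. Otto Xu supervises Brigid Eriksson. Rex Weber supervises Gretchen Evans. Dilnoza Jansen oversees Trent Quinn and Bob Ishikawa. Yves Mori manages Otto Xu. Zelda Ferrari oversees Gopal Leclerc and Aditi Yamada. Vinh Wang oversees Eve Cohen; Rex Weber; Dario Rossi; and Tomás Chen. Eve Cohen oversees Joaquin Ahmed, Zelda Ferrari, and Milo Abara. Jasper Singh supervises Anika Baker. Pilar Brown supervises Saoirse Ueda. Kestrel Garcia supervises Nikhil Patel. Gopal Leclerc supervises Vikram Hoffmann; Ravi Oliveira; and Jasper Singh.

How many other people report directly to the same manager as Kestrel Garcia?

3

Kestrel Garcia reports to Joaquin Ahmed. Joaquin Ahmed's other direct reports are Zara Zhou, Yves Mori, Hope Sato — 3 peers.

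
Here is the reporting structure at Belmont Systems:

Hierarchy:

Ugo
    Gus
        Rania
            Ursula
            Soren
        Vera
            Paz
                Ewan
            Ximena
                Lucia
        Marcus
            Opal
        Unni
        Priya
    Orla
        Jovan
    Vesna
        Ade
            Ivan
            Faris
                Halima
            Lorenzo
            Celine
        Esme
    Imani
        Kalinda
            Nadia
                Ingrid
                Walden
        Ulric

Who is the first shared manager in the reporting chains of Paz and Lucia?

Vera

Paz's chain of managers is Vera, Gus, Ugo. Lucia's chain of managers is Ximena, Vera, Gus, Ugo. The first manager that appears in both chains is Vera.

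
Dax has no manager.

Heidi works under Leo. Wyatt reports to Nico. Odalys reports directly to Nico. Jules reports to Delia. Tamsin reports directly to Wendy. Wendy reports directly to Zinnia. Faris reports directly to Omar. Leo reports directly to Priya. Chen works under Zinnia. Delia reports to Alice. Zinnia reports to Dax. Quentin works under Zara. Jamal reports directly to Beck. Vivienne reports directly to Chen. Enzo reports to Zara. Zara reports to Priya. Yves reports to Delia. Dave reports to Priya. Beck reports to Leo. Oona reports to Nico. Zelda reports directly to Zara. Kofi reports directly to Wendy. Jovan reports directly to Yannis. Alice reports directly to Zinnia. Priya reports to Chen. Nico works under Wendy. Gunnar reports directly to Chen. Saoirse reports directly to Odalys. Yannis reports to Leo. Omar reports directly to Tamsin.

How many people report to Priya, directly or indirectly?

11

Priya directly manages Dave, Leo, Zara. Dave has no reports. Under Leo: Beck, Jamal, Heidi, Yannis, Jovan (5). Under Zara: Quentin, Enzo, Zelda (3). So Priya's organization is 3 direct reports plus everyone under them: 1 + 6 + 4 = 11.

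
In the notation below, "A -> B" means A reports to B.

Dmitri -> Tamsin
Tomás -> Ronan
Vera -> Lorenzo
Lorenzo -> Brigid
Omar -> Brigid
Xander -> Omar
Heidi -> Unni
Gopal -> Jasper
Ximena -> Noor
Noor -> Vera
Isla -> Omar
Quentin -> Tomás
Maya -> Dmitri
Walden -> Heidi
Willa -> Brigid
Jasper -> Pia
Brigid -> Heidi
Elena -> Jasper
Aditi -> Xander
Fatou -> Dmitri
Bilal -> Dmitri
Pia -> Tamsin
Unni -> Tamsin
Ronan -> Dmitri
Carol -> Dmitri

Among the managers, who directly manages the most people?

Dmitri

Direct-report counts: Tamsin has 3; Pia has 1; Jasper has 2; Unni has 1; Heidi has 2; Brigid has 3; Omar has 2; Xander has 1; Lorenzo has 1; Vera has 1; Noor has 1; Dmitri has 5; Ronan has 1; Tomás has 1. The largest is 5, held by Dmitri.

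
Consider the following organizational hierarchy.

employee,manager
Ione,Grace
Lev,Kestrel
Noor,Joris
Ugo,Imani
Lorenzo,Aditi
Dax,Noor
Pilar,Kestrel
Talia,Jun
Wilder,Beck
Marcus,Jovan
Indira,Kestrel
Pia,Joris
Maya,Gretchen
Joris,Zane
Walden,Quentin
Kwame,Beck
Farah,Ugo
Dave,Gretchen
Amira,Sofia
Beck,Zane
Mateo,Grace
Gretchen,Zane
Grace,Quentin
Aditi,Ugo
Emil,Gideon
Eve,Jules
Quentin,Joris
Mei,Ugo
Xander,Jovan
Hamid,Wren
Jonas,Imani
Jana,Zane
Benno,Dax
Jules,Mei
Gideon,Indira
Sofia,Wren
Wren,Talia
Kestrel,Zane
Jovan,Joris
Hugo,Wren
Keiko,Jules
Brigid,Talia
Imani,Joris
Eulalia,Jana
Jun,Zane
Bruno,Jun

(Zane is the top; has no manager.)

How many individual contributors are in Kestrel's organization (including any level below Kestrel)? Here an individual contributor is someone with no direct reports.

3

The people in Kestrel's organization with no one reporting to them are Pilar, Emil, Lev. That is 3.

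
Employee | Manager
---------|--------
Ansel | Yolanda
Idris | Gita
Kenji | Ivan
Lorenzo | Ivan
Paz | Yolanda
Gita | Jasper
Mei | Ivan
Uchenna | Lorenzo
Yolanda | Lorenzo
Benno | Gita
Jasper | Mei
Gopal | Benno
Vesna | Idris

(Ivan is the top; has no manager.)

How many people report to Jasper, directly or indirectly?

5

Jasper directly manages Gita. Under Gita: Benno, Gopal, Idris, Vesna (4). That's 5 in total.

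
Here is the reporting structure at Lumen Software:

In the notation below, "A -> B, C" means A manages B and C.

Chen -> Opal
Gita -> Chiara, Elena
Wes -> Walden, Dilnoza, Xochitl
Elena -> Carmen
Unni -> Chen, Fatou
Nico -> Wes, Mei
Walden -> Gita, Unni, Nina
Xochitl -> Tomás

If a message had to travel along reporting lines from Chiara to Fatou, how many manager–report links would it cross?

4

Chiara is 2 levels below Walden, and Fatou is 2 levels below Walden (their lowest common manager). The shortest path runs up from Chiara to Walden and back down to Fatou: 2 + 2 = 4 links.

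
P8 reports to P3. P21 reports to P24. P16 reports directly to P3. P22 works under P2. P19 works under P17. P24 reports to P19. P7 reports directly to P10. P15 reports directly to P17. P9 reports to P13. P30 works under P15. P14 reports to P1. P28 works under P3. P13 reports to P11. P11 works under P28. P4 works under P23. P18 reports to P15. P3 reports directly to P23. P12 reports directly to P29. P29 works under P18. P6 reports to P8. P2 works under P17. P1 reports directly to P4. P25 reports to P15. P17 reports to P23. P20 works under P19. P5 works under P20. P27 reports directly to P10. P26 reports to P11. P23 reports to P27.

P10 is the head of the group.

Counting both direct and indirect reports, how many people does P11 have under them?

3

P11 directly manages P13, P26. Under P13: P9 (1). P26 has no reports. So P11's organization is 2 direct reports plus everyone under them: 2 + 1 = 3.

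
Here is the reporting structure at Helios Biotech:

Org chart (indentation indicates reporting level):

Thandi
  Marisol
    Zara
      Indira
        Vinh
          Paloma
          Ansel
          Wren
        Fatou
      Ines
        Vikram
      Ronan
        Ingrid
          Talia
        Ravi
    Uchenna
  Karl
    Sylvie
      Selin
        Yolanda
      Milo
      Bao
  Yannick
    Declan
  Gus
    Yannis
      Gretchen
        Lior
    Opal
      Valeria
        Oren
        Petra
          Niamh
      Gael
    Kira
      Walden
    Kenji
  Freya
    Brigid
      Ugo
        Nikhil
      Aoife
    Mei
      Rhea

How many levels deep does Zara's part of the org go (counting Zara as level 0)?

The longest chain under Zara runs Zara → Ronan → Ingrid → Talia, which is 3 levels below Zara.

3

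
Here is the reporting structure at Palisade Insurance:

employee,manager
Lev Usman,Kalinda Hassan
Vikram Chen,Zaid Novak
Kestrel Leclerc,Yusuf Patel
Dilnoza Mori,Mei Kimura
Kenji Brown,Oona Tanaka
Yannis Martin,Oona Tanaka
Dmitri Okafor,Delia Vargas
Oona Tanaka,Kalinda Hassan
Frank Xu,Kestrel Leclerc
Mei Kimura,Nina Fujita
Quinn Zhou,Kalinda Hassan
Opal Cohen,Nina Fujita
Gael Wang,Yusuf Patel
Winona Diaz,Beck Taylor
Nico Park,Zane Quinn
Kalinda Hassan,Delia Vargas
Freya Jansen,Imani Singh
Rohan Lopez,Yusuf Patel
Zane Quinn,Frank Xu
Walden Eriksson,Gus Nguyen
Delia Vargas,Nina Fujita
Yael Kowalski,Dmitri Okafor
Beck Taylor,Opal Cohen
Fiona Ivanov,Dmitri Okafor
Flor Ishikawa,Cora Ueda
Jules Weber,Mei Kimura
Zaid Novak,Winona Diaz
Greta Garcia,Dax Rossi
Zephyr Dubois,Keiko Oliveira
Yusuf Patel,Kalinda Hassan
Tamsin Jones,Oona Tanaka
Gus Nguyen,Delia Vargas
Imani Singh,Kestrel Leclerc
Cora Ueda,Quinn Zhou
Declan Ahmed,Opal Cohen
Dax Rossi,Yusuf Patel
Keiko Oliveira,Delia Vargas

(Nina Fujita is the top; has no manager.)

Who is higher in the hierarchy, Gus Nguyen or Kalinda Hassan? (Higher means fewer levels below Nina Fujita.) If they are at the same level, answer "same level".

same level

Both Gus Nguyen and Kalinda Hassan are 2 levels below Nina Fujita.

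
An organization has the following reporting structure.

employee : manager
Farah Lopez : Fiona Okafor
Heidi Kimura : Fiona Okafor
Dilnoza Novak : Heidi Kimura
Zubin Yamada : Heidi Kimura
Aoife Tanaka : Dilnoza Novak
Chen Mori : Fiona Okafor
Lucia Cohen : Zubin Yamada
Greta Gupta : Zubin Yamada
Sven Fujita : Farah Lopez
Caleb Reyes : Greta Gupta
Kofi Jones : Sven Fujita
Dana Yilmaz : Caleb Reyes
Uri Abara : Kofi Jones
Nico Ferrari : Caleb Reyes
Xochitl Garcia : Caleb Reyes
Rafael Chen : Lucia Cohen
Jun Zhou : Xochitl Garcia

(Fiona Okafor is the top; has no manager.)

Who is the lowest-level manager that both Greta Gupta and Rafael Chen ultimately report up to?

Zubin Yamada

Greta Gupta's chain of managers is Zubin Yamada, Heidi Kimura, Fiona Okafor. Rafael Chen's chain of managers is Lucia Cohen, Zubin Yamada, Heidi Kimura, Fiona Okafor. The first manager that appears in both chains is Zubin Yamada.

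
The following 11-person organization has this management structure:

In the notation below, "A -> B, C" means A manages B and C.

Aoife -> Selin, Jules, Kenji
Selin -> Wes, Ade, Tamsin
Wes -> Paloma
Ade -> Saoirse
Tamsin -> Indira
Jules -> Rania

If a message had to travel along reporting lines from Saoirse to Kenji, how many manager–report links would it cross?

4

Saoirse is 3 levels below Aoife, and Kenji is 1 level below Aoife (their lowest common manager). The shortest path runs up from Saoirse to Aoife and back down to Kenji: 3 + 1 = 4 links.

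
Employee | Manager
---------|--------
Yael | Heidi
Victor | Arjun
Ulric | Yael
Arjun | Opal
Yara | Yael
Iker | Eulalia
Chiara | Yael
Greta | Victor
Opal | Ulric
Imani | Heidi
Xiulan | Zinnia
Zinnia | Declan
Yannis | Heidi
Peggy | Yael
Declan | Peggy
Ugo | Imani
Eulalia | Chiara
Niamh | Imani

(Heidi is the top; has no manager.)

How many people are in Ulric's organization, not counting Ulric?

Ulric directly manages Opal. Under Opal: Arjun, Victor, Greta (3). That's 4 in total.

4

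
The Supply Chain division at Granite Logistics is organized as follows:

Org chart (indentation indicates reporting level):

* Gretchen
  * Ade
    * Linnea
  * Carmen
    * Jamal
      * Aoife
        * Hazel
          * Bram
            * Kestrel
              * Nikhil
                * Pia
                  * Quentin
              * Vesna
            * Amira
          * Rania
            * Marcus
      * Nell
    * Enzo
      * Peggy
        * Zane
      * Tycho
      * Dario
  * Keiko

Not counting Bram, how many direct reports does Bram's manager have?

1

Bram reports to Hazel. Hazel's other direct reports are Rania — 1 peer.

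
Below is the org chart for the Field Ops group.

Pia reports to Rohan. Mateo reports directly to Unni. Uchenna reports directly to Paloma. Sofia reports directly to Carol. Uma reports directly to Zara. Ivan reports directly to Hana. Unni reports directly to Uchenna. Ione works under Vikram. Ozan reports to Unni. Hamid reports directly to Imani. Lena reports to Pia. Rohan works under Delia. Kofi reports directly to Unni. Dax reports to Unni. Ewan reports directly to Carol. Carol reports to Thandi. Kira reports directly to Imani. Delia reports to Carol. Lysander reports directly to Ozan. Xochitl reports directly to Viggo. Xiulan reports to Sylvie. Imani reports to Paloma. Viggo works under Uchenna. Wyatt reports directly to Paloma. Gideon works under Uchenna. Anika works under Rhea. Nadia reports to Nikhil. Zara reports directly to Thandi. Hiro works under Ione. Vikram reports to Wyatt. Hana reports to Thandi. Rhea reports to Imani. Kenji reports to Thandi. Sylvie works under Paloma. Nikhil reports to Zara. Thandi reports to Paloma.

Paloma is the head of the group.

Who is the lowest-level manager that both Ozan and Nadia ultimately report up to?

Ozan's chain of managers is Unni, Uchenna, Paloma. Nadia's chain of managers is Nikhil, Zara, Thandi, Paloma. The first manager that appears in both chains is Paloma.

Paloma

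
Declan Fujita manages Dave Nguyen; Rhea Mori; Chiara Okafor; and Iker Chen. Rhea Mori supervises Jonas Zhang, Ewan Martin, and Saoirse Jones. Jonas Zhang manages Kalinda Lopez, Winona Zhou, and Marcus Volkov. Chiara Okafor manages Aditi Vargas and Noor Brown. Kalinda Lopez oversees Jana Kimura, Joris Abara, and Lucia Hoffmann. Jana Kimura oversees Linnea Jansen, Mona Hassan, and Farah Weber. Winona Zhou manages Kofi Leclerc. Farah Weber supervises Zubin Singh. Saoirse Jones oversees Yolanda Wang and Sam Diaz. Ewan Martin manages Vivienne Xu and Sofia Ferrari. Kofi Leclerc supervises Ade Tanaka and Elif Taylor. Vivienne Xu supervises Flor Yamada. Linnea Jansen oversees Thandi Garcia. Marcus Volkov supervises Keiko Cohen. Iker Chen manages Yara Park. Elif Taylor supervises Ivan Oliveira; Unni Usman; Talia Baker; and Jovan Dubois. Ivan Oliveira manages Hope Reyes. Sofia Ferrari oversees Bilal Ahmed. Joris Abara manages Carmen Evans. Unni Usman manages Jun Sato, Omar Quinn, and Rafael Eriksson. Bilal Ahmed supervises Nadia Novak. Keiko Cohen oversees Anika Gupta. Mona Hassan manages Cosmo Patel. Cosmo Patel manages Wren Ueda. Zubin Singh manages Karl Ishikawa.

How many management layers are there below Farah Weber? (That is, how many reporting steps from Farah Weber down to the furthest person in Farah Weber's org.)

2

The longest chain under Farah Weber runs Farah Weber → Zubin Singh → Karl Ishikawa, which is 2 levels below Farah Weber.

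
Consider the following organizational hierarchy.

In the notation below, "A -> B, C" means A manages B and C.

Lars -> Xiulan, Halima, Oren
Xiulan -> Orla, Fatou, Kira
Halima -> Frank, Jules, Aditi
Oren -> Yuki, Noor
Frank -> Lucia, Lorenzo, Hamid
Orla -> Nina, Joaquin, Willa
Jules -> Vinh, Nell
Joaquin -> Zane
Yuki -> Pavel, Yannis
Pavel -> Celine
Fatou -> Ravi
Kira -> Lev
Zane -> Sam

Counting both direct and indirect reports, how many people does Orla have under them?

5

Orla directly manages Nina, Joaquin, Willa. Nina has no reports. Under Joaquin: Zane, Sam (2). Willa has no reports. So Orla's organization is 3 direct reports plus everyone under them: 1 + 3 + 1 = 5.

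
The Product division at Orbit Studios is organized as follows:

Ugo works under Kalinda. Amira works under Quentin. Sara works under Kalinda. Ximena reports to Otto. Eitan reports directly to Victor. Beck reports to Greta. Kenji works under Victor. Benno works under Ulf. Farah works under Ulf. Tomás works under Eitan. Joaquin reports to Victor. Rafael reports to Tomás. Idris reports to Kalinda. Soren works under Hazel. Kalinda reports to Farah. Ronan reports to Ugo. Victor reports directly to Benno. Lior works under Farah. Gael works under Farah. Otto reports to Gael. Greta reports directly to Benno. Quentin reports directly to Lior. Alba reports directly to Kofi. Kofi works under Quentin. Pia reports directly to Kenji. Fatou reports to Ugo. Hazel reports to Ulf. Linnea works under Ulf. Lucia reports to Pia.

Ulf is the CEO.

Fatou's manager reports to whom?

Fatou reports to Ugo, and Ugo reports to Kalinda. So Fatou's skip-level manager is Kalinda.

Kalinda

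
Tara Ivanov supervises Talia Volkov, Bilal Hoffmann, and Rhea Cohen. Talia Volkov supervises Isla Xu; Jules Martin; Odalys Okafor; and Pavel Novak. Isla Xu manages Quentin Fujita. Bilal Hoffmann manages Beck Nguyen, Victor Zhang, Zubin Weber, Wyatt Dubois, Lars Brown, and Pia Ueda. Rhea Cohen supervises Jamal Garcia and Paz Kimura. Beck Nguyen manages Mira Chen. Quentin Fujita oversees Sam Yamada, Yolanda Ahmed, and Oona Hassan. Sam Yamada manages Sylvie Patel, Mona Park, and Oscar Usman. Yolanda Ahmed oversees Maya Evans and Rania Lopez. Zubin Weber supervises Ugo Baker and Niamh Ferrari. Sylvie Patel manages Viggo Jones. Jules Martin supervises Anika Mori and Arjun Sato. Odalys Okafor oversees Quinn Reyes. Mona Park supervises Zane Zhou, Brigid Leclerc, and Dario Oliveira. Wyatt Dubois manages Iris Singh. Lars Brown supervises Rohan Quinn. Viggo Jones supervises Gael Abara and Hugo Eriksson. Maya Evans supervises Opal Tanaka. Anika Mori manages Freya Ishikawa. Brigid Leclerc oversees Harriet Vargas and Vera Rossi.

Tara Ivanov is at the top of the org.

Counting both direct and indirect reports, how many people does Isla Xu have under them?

18

Isla Xu directly manages Quentin Fujita. Under Quentin Fujita: Oona Hassan, Yolanda Ahmed, Rania Lopez, Maya Evans, Opal Tanaka, Sam Yamada, Oscar Usman, Mona Park, Zane Zhou, Brigid Leclerc, Vera Rossi, Harriet Vargas, Dario Oliveira, Sylvie Patel, Viggo Jones, Hugo Eriksson, Gael Abara (17). That's 18 in total.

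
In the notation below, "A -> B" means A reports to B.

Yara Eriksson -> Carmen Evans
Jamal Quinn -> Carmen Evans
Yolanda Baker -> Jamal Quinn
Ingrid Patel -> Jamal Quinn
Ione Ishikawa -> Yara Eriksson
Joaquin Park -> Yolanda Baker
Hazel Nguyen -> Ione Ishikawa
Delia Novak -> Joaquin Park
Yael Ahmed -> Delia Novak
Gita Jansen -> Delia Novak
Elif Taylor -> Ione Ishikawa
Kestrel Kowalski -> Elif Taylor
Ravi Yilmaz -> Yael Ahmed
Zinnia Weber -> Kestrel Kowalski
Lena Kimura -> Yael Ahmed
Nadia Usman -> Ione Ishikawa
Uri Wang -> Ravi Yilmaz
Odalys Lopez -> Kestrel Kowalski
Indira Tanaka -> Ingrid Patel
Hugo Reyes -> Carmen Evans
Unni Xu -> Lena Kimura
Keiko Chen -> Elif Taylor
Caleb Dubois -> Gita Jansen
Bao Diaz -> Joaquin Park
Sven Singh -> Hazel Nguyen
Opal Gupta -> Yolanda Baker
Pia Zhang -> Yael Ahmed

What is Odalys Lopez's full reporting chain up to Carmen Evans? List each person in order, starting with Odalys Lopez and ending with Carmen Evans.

Odalys Lopez reports to Kestrel Kowalski. Kestrel Kowalski reports to Elif Taylor. Elif Taylor reports to Ione Ishikawa. Ione Ishikawa reports to Yara Eriksson. Yara Eriksson reports to Carmen Evans. Carmen Evans is at the top.

Odalys Lopez -> Kestrel Kowalski -> Elif Taylor -> Ione Ishikawa -> Yara Eriksson -> Carmen Evans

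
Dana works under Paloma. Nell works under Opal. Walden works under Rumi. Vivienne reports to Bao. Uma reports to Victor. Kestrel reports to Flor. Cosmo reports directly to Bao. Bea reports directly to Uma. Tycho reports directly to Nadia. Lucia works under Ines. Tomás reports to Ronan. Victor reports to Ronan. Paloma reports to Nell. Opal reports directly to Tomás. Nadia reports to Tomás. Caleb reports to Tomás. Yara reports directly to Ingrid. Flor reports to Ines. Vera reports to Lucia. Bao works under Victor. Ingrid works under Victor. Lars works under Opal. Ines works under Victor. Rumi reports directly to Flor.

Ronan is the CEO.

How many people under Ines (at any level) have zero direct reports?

3

The people in Ines's organization with no one reporting to them are Vera, Kestrel, Walden. That is 3.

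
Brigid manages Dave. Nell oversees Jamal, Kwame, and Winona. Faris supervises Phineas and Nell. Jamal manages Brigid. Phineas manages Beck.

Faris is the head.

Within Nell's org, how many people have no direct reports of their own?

3

The people in Nell's organization with no one reporting to them are Winona, Kwame, Dave. That is 3.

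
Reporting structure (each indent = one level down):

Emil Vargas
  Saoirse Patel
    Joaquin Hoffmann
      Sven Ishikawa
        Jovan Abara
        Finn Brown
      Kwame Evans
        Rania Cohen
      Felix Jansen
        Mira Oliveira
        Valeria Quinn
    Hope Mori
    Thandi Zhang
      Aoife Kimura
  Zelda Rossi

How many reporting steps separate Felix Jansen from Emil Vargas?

3

Chain from Felix Jansen up to Emil Vargas: Felix Jansen → Joaquin Hoffmann → Saoirse Patel → Emil Vargas. That is 3 steps up, so Felix Jansen is 3 levels below Emil Vargas.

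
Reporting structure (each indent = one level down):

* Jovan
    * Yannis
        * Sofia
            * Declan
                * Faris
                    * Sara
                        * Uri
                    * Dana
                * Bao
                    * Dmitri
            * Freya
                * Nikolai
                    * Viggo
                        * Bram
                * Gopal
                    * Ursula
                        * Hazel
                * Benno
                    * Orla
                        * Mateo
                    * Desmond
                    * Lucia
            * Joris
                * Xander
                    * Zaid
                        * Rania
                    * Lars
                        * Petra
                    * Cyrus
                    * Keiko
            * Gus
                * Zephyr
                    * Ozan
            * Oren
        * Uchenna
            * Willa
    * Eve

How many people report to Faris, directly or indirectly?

3

Faris directly manages Sara, Dana. Under Sara: Uri (1). Dana has no reports. So Faris's organization is 2 direct reports plus everyone under them: 2 + 1 = 3.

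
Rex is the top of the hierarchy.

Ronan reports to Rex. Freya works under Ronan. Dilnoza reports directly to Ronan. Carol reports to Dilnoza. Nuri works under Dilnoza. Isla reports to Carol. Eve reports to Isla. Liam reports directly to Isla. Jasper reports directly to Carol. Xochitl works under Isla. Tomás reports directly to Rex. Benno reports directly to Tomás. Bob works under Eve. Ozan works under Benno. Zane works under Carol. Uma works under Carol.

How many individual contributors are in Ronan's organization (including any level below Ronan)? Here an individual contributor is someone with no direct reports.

The people in Ronan's organization with no one reporting to them are Nuri, Uma, Zane, Jasper, Xochitl, Liam, Bob, Freya. That is 8.

8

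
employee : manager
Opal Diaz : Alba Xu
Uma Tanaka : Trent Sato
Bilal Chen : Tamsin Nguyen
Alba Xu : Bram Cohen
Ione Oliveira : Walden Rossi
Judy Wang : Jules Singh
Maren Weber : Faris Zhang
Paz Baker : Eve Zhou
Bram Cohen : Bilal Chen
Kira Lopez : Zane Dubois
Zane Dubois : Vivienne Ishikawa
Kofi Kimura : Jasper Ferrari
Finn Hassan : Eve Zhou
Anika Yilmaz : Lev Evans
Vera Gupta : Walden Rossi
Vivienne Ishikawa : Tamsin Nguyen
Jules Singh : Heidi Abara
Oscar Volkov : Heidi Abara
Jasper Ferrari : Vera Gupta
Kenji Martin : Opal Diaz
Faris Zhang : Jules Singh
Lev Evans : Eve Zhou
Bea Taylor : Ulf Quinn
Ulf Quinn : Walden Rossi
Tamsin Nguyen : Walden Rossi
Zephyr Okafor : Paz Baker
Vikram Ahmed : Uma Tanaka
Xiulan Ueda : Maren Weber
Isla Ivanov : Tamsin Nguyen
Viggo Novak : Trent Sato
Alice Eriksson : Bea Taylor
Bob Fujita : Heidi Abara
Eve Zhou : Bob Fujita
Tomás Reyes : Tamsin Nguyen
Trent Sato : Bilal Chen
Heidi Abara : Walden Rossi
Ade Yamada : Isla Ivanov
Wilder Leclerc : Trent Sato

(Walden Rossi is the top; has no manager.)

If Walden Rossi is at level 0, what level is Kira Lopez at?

4

Chain from Kira Lopez up to Walden Rossi: Kira Lopez → Zane Dubois → Vivienne Ishikawa → Tamsin Nguyen → Walden Rossi. That is 4 steps up, so Kira Lopez is 4 levels below Walden Rossi.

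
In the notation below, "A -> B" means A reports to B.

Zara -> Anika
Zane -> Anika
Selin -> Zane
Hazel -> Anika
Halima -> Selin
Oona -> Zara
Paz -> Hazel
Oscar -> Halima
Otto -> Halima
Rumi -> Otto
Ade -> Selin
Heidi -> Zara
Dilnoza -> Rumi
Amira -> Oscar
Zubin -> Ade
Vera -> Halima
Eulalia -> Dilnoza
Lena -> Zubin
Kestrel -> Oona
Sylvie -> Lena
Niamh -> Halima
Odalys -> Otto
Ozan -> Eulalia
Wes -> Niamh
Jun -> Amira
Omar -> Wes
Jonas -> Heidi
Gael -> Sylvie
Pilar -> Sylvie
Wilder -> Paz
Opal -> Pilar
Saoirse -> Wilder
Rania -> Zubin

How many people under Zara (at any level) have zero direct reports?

The people in Zara's organization with no one reporting to them are Jonas, Kestrel. That is 2.

2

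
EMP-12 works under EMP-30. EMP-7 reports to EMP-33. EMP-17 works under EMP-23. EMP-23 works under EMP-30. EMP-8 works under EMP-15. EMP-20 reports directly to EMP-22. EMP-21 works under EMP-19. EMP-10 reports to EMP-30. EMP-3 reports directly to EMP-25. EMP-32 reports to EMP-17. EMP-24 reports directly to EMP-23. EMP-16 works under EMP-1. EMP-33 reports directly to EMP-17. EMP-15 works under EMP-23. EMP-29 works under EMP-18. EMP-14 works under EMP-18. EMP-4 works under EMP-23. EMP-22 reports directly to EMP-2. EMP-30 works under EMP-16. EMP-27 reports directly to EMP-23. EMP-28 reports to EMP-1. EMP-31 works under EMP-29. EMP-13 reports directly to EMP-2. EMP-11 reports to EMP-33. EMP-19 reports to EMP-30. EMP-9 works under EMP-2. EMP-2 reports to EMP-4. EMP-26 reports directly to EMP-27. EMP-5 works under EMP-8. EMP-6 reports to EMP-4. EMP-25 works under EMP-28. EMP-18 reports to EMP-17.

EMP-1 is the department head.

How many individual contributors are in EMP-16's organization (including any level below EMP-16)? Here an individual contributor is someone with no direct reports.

The people in EMP-16's organization with no one reporting to them are EMP-12, EMP-10, EMP-21, EMP-24, EMP-5, EMP-26, EMP-13, EMP-20, EMP-9, EMP-6, EMP-32, EMP-7, EMP-11, EMP-31, EMP-14. That is 15.

15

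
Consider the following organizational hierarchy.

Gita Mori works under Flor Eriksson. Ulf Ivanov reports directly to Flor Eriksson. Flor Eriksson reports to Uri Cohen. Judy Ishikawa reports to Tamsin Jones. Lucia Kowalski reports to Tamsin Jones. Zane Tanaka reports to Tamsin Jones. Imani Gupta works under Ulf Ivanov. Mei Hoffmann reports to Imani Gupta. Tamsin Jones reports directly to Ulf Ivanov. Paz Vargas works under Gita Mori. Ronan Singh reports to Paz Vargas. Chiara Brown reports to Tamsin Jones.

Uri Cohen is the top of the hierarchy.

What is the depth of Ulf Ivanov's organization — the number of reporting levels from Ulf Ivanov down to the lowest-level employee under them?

2

The longest chain under Ulf Ivanov runs Ulf Ivanov → Tamsin Jones → Chiara Brown, which is 2 levels below Ulf Ivanov.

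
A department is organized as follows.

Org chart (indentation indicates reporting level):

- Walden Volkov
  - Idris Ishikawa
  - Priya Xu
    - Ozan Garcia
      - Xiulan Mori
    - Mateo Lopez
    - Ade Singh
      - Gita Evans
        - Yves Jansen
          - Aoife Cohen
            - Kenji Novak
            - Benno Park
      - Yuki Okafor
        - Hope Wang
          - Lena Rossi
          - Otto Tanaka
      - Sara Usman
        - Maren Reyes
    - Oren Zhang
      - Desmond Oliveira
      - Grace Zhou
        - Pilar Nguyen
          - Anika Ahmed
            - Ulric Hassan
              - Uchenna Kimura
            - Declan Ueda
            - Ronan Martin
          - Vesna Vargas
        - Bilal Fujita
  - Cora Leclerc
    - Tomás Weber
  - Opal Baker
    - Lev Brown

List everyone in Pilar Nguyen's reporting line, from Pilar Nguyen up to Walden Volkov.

Pilar Nguyen -> Grace Zhou -> Oren Zhang -> Priya Xu -> Walden Volkov

Pilar Nguyen reports to Grace Zhou. Grace Zhou reports to Oren Zhang. Oren Zhang reports to Priya Xu. Priya Xu reports to Walden Volkov. Walden Volkov is at the top.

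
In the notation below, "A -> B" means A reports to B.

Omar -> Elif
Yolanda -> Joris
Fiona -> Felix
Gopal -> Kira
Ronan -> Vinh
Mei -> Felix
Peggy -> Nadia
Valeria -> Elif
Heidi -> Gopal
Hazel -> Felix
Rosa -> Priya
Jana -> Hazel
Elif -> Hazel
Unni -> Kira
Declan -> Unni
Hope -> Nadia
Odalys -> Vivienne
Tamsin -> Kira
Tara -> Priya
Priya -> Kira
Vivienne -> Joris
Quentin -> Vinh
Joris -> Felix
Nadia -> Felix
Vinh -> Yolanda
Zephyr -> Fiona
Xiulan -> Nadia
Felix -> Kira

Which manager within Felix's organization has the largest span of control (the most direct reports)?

Felix

Direct-report counts within Felix's organization: Felix has 5; Fiona has 1; Nadia has 3; Joris has 2; Vivienne has 1; Yolanda has 1; Vinh has 2; Hazel has 2; Elif has 2. The largest is 5, held by Felix.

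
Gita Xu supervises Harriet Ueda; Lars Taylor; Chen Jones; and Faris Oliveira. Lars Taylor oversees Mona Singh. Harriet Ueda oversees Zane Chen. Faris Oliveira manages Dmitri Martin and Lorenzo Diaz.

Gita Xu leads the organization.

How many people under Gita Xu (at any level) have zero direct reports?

5

The people in Gita Xu's organization with no one reporting to them are Dmitri Martin, Lorenzo Diaz, Chen Jones, Mona Singh, Zane Chen. That is 5.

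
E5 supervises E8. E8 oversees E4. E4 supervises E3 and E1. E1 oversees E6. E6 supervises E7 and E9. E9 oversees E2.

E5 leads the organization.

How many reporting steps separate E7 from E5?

5

Chain from E7 up to E5: E7 → E6 → E1 → E4 → E8 → E5. That is 5 steps up, so E7 is 5 levels below E5.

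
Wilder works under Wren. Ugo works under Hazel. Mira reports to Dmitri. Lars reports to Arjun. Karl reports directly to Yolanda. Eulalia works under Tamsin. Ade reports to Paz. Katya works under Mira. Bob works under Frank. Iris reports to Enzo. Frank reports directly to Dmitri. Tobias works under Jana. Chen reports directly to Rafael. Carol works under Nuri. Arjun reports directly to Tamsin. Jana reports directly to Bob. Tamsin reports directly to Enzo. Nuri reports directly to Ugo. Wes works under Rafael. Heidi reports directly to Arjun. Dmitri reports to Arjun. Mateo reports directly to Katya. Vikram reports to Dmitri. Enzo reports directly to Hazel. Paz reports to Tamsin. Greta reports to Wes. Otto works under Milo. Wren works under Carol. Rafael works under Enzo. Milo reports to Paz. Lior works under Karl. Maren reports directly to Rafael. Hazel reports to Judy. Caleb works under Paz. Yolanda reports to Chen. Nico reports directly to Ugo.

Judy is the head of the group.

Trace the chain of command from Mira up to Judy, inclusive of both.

Mira -> Dmitri -> Arjun -> Tamsin -> Enzo -> Hazel -> Judy

Mira reports to Dmitri. Dmitri reports to Arjun. Arjun reports to Tamsin. Tamsin reports to Enzo. Enzo reports to Hazel. Hazel reports to Judy. Judy is at the top.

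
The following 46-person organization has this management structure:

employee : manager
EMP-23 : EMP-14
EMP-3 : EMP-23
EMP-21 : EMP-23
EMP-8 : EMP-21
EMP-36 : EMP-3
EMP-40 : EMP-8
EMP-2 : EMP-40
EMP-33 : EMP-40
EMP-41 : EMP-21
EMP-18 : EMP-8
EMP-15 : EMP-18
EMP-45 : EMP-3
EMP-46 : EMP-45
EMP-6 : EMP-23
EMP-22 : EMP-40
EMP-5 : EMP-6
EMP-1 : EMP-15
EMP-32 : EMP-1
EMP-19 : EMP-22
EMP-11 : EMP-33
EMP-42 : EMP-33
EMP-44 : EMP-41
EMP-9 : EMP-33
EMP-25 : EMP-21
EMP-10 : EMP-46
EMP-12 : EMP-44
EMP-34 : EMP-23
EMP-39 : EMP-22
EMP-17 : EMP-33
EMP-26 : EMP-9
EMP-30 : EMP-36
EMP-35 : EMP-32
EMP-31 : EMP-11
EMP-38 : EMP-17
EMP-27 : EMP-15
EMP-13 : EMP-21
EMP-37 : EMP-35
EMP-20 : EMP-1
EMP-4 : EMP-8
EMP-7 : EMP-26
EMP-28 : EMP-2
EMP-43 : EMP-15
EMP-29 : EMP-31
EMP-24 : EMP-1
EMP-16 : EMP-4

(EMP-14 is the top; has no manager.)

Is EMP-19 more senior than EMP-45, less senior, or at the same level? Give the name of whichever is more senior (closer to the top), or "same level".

EMP-19 is 6 levels below EMP-14; EMP-45 is 3. EMP-45 is higher.

EMP-45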